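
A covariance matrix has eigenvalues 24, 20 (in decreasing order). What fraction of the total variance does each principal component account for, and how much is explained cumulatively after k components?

Step 1 — total variance = trace(Sigma) = Σ λ_i = 24 + 20 = 44.

Step 2 — fraction explained by component i = λ_i / Σ λ:
  PC1: 24/44 = 0.5455
  PC2: 20/44 = 0.4545

Step 3 — cumulative fraction after k components = (λ_1 + ... + λ_k) / Σ λ:
  k = 1: 24/44 = 0.5455
  k = 2: (24 + 20)/44 = 44/44 = 1

Summary (fraction, with percent):

explained: PC1 0.5455 (54.55%), PC2 0.4545 (45.45%);  cumulative: 0.5455, 1


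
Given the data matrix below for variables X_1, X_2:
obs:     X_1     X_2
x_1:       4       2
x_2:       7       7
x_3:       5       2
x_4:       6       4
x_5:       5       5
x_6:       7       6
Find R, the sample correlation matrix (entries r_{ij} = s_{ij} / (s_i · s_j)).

Step 1 — column means:
  mean(X_1) = (4 + 7 + 5 + 6 + 5 + 7) / 6 = 34/6 = 5.6667
  mean(X_2) = (2 + 7 + 2 + 4 + 5 + 6) / 6 = 26/6 = 4.3333

Step 2 — sample variances and covariances s[i,j] = (1/(n-1)) · Σ_k (x_{k,i} - mean_i) · (x_{k,j} - mean_j), with n-1 = 5:
  s[X_1,X_1] = ((-1.6667)·(-1.6667) + (1.3333)·(1.3333) + (-0.6667)·(-0.6667) + (0.3333)·(0.3333) + (-0.6667)·(-0.6667) + (1.3333)·(1.3333)) / 5 = 7.3333/5 = 1.4667
  s[X_1,X_2] = ((-1.6667)·(-2.3333) + (1.3333)·(2.6667) + (-0.6667)·(-2.3333) + (0.3333)·(-0.3333) + (-0.6667)·(0.6667) + (1.3333)·(1.6667)) / 5 = 10.6667/5 = 2.1333
  s[X_2,X_2] = ((-2.3333)·(-2.3333) + (2.6667)·(2.6667) + (-2.3333)·(-2.3333) + (-0.3333)·(-0.3333) + (0.6667)·(0.6667) + (1.6667)·(1.6667)) / 5 = 21.3333/5 = 4.2667
  Sample standard deviations s_i = √(s[i,i]):
  s(X_1) = √(1.4667) = 1.2111
  s(X_2) = √(4.2667) = 2.0656

Step 3 — r_{ij} = s_{ij} / (s_i · s_j):
  r[X_1,X_1] = 1 (diagonal).
  r[X_1,X_2] = 2.1333 / (1.2111 · 2.0656) = 2.1333 / 2.5016 = 0.8528
  r[X_2,X_2] = 1 (diagonal).

R is symmetric with unit diagonal. Assembling:

R = [[1, 0.8528],
 [0.8528, 1]]


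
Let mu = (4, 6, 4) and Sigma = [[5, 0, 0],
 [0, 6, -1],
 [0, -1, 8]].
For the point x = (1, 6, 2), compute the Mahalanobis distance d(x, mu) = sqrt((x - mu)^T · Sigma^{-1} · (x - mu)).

Step 1 — centre the observation: (x - mu) = (-3, 0, -2).

Step 2 — invert Sigma (cofactor / det for 3×3, or solve directly):
  Sigma^{-1} = [[0.2, 0, 0],
 [0, 0.1702, 0.0213],
 [0, 0.0213, 0.1277]].

Step 3 — form the quadratic (x - mu)^T · Sigma^{-1} · (x - mu):
  Sigma^{-1} · (x - mu) = (-0.6, -0.0426, -0.2553).
  (x - mu)^T · [Sigma^{-1} · (x - mu)] = (-3)·(-0.6) + (0)·(-0.0426) + (-2)·(-0.2553) = 2.3106.

Step 4 — take square root: d = √(2.3106) ≈ 1.5201.

d(x, mu) = √(2.3106) ≈ 1.5201


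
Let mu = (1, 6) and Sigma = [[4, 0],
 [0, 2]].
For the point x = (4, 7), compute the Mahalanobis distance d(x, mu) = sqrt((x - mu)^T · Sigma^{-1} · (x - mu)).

Step 1 — centre the observation: (x - mu) = (3, 1).

Step 2 — invert Sigma. det(Sigma) = 4·2 - (0)² = 8.
  Sigma^{-1} = (1/det) · [[d, -b], [-b, a]] = [[0.25, 0],
 [0, 0.5]].

Step 3 — form the quadratic (x - mu)^T · Sigma^{-1} · (x - mu):
  Sigma^{-1} · (x - mu) = (0.75, 0.5).
  (x - mu)^T · [Sigma^{-1} · (x - mu)] = (3)·(0.75) + (1)·(0.5) = 2.75.

Step 4 — take square root: d = √(2.75) ≈ 1.6583.

d(x, mu) = √(2.75) ≈ 1.6583


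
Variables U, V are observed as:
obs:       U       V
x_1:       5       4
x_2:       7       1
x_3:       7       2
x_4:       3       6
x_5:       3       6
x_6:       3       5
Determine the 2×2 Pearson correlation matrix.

Step 1 — column means:
  mean(U) = (5 + 7 + 7 + 3 + 3 + 3) / 6 = 28/6 = 4.6667
  mean(V) = (4 + 1 + 2 + 6 + 6 + 5) / 6 = 24/6 = 4

Step 2 — sample variances and covariances s[i,j] = (1/(n-1)) · Σ_k (x_{k,i} - mean_i) · (x_{k,j} - mean_j), with n-1 = 5:
  s[U,U] = ((0.3333)·(0.3333) + (2.3333)·(2.3333) + (2.3333)·(2.3333) + (-1.6667)·(-1.6667) + (-1.6667)·(-1.6667) + (-1.6667)·(-1.6667)) / 5 = 19.3333/5 = 3.8667
  s[U,V] = ((0.3333)·(0) + (2.3333)·(-3) + (2.3333)·(-2) + (-1.6667)·(2) + (-1.6667)·(2) + (-1.6667)·(1)) / 5 = -20/5 = -4
  s[V,V] = ((0)·(0) + (-3)·(-3) + (-2)·(-2) + (2)·(2) + (2)·(2) + (1)·(1)) / 5 = 22/5 = 4.4
  Sample standard deviations s_i = √(s[i,i]):
  s(U) = √(3.8667) = 1.9664
  s(V) = √(4.4) = 2.0976

Step 3 — r_{ij} = s_{ij} / (s_i · s_j):
  r[U,U] = 1 (diagonal).
  r[U,V] = -4 / (1.9664 · 2.0976) = -4 / 4.1247 = -0.9698
  r[V,V] = 1 (diagonal).

R is symmetric with unit diagonal. Assembling:

R = [[1, -0.9698],
 [-0.9698, 1]]


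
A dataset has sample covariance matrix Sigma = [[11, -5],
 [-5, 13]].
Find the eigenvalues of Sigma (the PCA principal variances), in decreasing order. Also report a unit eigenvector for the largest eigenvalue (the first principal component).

Step 1 — characteristic polynomial of 2×2 Sigma:
  det(Sigma - λI) = λ² - trace · λ + det = 0.
  trace = 11 + 13 = 24, det = 11·13 - (-5)² = 118.
Step 2 — discriminant:
  Δ = trace² - 4·det = 576 - 472 = 104.
Step 3 — eigenvalues:
  λ = (trace ± √Δ)/2 = (24 ± 10.198)/2,
  λ_1 = 17.099,  λ_2 = 6.901.

Step 4 — unit eigenvector for λ_1: solve (Sigma - λ_1 I)v = 0. First row:
  (11 - 17.099)·v_x + (-5)·v_y = 0, i.e. (-6.099)·v_x + (-5)·v_y = 0,
  so v ∝ (b, λ_1 - a) = (-5, 6.099); multiply by -1 so the first entry is positive: u = (5, -6.099).
  ||u|| = √((5)² + (-6.099)²) = √(62.198) ≈ 7.8866,
  v_1 = u/||u|| ≈ (0.634, -0.7733) (||v_1|| = 1).

λ_1 = 17.099,  λ_2 = 6.901;  v_1 ≈ (0.634, -0.7733)


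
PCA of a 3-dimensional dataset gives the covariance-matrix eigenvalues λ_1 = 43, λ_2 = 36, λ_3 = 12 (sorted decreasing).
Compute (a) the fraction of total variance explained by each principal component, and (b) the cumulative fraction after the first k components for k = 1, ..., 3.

Step 1 — total variance = trace(Sigma) = Σ λ_i = 43 + 36 + 12 = 91.

Step 2 — fraction explained by component i = λ_i / Σ λ:
  PC1: 43/91 = 0.4725
  PC2: 36/91 = 0.3956
  PC3: 12/91 = 0.1319

Step 3 — cumulative fraction after k components = (λ_1 + ... + λ_k) / Σ λ:
  k = 1: 43/91 = 0.4725
  k = 2: (43 + 36)/91 = 79/91 = 0.8681
  k = 3: (43 + 36 + 12)/91 = 91/91 = 1

Summary (fraction, with percent):

explained: PC1 0.4725 (47.25%), PC2 0.3956 (39.56%), PC3 0.1319 (13.19%);  cumulative: 0.4725, 0.8681, 1


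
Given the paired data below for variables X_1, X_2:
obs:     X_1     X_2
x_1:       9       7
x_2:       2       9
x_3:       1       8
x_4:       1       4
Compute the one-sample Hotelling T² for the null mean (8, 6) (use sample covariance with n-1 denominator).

Step 1 — sample mean vector:
  mean(X_1) = (9 + 2 + 1 + 1) / 4 = 13/4 = 3.25
  mean(X_2) = (7 + 9 + 8 + 4) / 4 = 28/4 = 7
  x̄ = (3.25, 7),  deviation x̄ - mu_0 = (3.25, 7) - (8, 6) = (-4.75, 1).

Step 2 — sample covariance matrix, S[i,j] = (1/(n-1)) · Σ_k (x_{k,i} - mean_i) · (x_{k,j} - mean_j), divisor n-1 = 3:
  S[X_1,X_1] = ((5.75)·(5.75) + (-1.25)·(-1.25) + (-2.25)·(-2.25) + (-2.25)·(-2.25)) / 3 = 44.75/3 = 14.9167
  S[X_1,X_2] = ((5.75)·(0) + (-1.25)·(2) + (-2.25)·(1) + (-2.25)·(-3)) / 3 = 2/3 = 0.6667
  S[X_2,X_2] = ((0)·(0) + (2)·(2) + (1)·(1) + (-3)·(-3)) / 3 = 14/3 = 4.6667
  S = [[14.9167, 0.6667],
 [0.6667, 4.6667]].

Step 3 — invert S. det(S) = 14.9167·4.6667 - (0.6667)² = 69.1667.
  S^{-1} = (1/det) · [[d, -b], [-b, a]] = [[0.0675, -0.0096],
 [-0.0096, 0.2157]].

Step 4 — quadratic form (x̄ - mu_0)^T · S^{-1} · (x̄ - mu_0):
  S^{-1} · (x̄ - mu_0) = (-0.3301, 0.2614),
  (x̄ - mu_0)^T · [...] = (-4.75)·(-0.3301) + (1)·(0.2614) = 1.8295.

Step 5 — scale by n: T² = 4 · 1.8295 = 7.3181.

T² ≈ 7.3181


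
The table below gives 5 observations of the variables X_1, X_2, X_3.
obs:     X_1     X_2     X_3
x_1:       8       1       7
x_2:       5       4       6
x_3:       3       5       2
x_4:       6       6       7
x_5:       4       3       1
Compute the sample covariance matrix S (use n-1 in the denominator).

Step 1 — column means:
  mean(X_1) = (8 + 5 + 3 + 6 + 4) / 5 = 26/5 = 5.2
  mean(X_2) = (1 + 4 + 5 + 6 + 3) / 5 = 19/5 = 3.8
  mean(X_3) = (7 + 6 + 2 + 7 + 1) / 5 = 23/5 = 4.6

Step 2 — sample covariance S[i,j] = (1/(n-1)) · Σ_k (x_{k,i} - mean_i) · (x_{k,j} - mean_j), with n-1 = 4.
  S[X_1,X_1] = ((2.8)·(2.8) + (-0.2)·(-0.2) + (-2.2)·(-2.2) + (0.8)·(0.8) + (-1.2)·(-1.2)) / 4 = 14.8/4 = 3.7
  S[X_1,X_2] = ((2.8)·(-2.8) + (-0.2)·(0.2) + (-2.2)·(1.2) + (0.8)·(2.2) + (-1.2)·(-0.8)) / 4 = -7.8/4 = -1.95
  S[X_1,X_3] = ((2.8)·(2.4) + (-0.2)·(1.4) + (-2.2)·(-2.6) + (0.8)·(2.4) + (-1.2)·(-3.6)) / 4 = 18.4/4 = 4.6
  S[X_2,X_2] = ((-2.8)·(-2.8) + (0.2)·(0.2) + (1.2)·(1.2) + (2.2)·(2.2) + (-0.8)·(-0.8)) / 4 = 14.8/4 = 3.7
  S[X_2,X_3] = ((-2.8)·(2.4) + (0.2)·(1.4) + (1.2)·(-2.6) + (2.2)·(2.4) + (-0.8)·(-3.6)) / 4 = -1.4/4 = -0.35
  S[X_3,X_3] = ((2.4)·(2.4) + (1.4)·(1.4) + (-2.6)·(-2.6) + (2.4)·(2.4) + (-3.6)·(-3.6)) / 4 = 33.2/4 = 8.3

S is symmetric (S[j,i] = S[i,j]). Assembling:

S = [[3.7, -1.95, 4.6],
 [-1.95, 3.7, -0.35],
 [4.6, -0.35, 8.3]]


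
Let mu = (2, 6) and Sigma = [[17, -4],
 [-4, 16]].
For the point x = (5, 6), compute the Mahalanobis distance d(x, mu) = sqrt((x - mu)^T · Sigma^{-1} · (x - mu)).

Step 1 — centre the observation: (x - mu) = (3, 0).

Step 2 — invert Sigma. det(Sigma) = 17·16 - (-4)² = 256.
  Sigma^{-1} = (1/det) · [[d, -b], [-b, a]] = [[0.0625, 0.0156],
 [0.0156, 0.0664]].

Step 3 — form the quadratic (x - mu)^T · Sigma^{-1} · (x - mu):
  Sigma^{-1} · (x - mu) = (0.1875, 0.0469).
  (x - mu)^T · [Sigma^{-1} · (x - mu)] = (3)·(0.1875) + (0)·(0.0469) = 0.5625.

Step 4 — take square root: d = √(0.5625) ≈ 0.75.

d(x, mu) = √(0.5625) ≈ 0.75


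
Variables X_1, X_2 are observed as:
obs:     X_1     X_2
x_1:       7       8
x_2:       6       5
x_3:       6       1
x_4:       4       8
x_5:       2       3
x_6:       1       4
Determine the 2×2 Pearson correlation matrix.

Step 1 — column means:
  mean(X_1) = (7 + 6 + 6 + 4 + 2 + 1) / 6 = 26/6 = 4.3333
  mean(X_2) = (8 + 5 + 1 + 8 + 3 + 4) / 6 = 29/6 = 4.8333

Step 2 — sample variances and covariances s[i,j] = (1/(n-1)) · Σ_k (x_{k,i} - mean_i) · (x_{k,j} - mean_j), with n-1 = 5:
  s[X_1,X_1] = ((2.6667)·(2.6667) + (1.6667)·(1.6667) + (1.6667)·(1.6667) + (-0.3333)·(-0.3333) + (-2.3333)·(-2.3333) + (-3.3333)·(-3.3333)) / 5 = 29.3333/5 = 5.8667
  s[X_1,X_2] = ((2.6667)·(3.1667) + (1.6667)·(0.1667) + (1.6667)·(-3.8333) + (-0.3333)·(3.1667) + (-2.3333)·(-1.8333) + (-3.3333)·(-0.8333)) / 5 = 8.3333/5 = 1.6667
  s[X_2,X_2] = ((3.1667)·(3.1667) + (0.1667)·(0.1667) + (-3.8333)·(-3.8333) + (3.1667)·(3.1667) + (-1.8333)·(-1.8333) + (-0.8333)·(-0.8333)) / 5 = 38.8333/5 = 7.7667
  Sample standard deviations s_i = √(s[i,i]):
  s(X_1) = √(5.8667) = 2.4221
  s(X_2) = √(7.7667) = 2.7869

Step 3 — r_{ij} = s_{ij} / (s_i · s_j):
  r[X_1,X_1] = 1 (diagonal).
  r[X_1,X_2] = 1.6667 / (2.4221 · 2.7869) = 1.6667 / 6.7501 = 0.2469
  r[X_2,X_2] = 1 (diagonal).

R is symmetric with unit diagonal. Assembling:

R = [[1, 0.2469],
 [0.2469, 1]]


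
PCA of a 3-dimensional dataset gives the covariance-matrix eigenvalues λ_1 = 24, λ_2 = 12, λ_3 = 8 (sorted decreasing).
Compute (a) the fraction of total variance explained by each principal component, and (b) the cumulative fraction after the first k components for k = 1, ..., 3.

Step 1 — total variance = trace(Sigma) = Σ λ_i = 24 + 12 + 8 = 44.

Step 2 — fraction explained by component i = λ_i / Σ λ:
  PC1: 24/44 = 0.5455
  PC2: 12/44 = 0.2727
  PC3: 8/44 = 0.1818

Step 3 — cumulative fraction after k components = (λ_1 + ... + λ_k) / Σ λ:
  k = 1: 24/44 = 0.5455
  k = 2: (24 + 12)/44 = 36/44 = 0.8182
  k = 3: (24 + 12 + 8)/44 = 44/44 = 1

Summary (fraction, with percent):

explained: PC1 0.5455 (54.55%), PC2 0.2727 (27.27%), PC3 0.1818 (18.18%);  cumulative: 0.5455, 0.8182, 1


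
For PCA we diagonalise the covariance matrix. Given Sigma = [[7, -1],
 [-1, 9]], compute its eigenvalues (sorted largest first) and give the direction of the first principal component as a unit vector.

Step 1 — characteristic polynomial of 2×2 Sigma:
  det(Sigma - λI) = λ² - trace · λ + det = 0.
  trace = 7 + 9 = 16, det = 7·9 - (-1)² = 62.
Step 2 — discriminant:
  Δ = trace² - 4·det = 256 - 248 = 8.
Step 3 — eigenvalues:
  λ = (trace ± √Δ)/2 = (16 ± 2.8284)/2,
  λ_1 = 9.4142,  λ_2 = 6.5858.

Step 4 — unit eigenvector for λ_1: solve (Sigma - λ_1 I)v = 0. First row:
  (7 - 9.4142)·v_x + (-1)·v_y = 0, i.e. (-2.4142)·v_x + (-1)·v_y = 0,
  so v ∝ (b, λ_1 - a) = (-1, 2.4142); multiply by -1 so the first entry is positive: u = (1, -2.4142).
  ||u|| = √((1)² + (-2.4142)²) = √(6.8284) ≈ 2.6131,
  v_1 = u/||u|| ≈ (0.3827, -0.9239) (||v_1|| = 1).

λ_1 = 9.4142,  λ_2 = 6.5858;  v_1 ≈ (0.3827, -0.9239)


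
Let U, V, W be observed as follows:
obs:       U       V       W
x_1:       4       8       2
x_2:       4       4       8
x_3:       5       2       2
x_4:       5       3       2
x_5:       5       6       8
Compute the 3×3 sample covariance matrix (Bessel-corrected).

Step 1 — column means:
  mean(U) = (4 + 4 + 5 + 5 + 5) / 5 = 23/5 = 4.6
  mean(V) = (8 + 4 + 2 + 3 + 6) / 5 = 23/5 = 4.6
  mean(W) = (2 + 8 + 2 + 2 + 8) / 5 = 22/5 = 4.4

Step 2 — sample covariance S[i,j] = (1/(n-1)) · Σ_k (x_{k,i} - mean_i) · (x_{k,j} - mean_j), with n-1 = 4.
  S[U,U] = ((-0.6)·(-0.6) + (-0.6)·(-0.6) + (0.4)·(0.4) + (0.4)·(0.4) + (0.4)·(0.4)) / 4 = 1.2/4 = 0.3
  S[U,V] = ((-0.6)·(3.4) + (-0.6)·(-0.6) + (0.4)·(-2.6) + (0.4)·(-1.6) + (0.4)·(1.4)) / 4 = -2.8/4 = -0.7
  S[U,W] = ((-0.6)·(-2.4) + (-0.6)·(3.6) + (0.4)·(-2.4) + (0.4)·(-2.4) + (0.4)·(3.6)) / 4 = -1.2/4 = -0.3
  S[V,V] = ((3.4)·(3.4) + (-0.6)·(-0.6) + (-2.6)·(-2.6) + (-1.6)·(-1.6) + (1.4)·(1.4)) / 4 = 23.2/4 = 5.8
  S[V,W] = ((3.4)·(-2.4) + (-0.6)·(3.6) + (-2.6)·(-2.4) + (-1.6)·(-2.4) + (1.4)·(3.6)) / 4 = 4.8/4 = 1.2
  S[W,W] = ((-2.4)·(-2.4) + (3.6)·(3.6) + (-2.4)·(-2.4) + (-2.4)·(-2.4) + (3.6)·(3.6)) / 4 = 43.2/4 = 10.8

S is symmetric (S[j,i] = S[i,j]). Assembling:

S = [[0.3, -0.7, -0.3],
 [-0.7, 5.8, 1.2],
 [-0.3, 1.2, 10.8]]


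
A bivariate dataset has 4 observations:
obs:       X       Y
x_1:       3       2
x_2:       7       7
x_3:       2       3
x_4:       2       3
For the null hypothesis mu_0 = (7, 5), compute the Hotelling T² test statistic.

Step 1 — sample mean vector:
  mean(X) = (3 + 7 + 2 + 2) / 4 = 14/4 = 3.5
  mean(Y) = (2 + 7 + 3 + 3) / 4 = 15/4 = 3.75
  x̄ = (3.5, 3.75),  deviation x̄ - mu_0 = (3.5, 3.75) - (7, 5) = (-3.5, -1.25).

Step 2 — sample covariance matrix, S[i,j] = (1/(n-1)) · Σ_k (x_{k,i} - mean_i) · (x_{k,j} - mean_j), divisor n-1 = 3:
  S[X,X] = ((-0.5)·(-0.5) + (3.5)·(3.5) + (-1.5)·(-1.5) + (-1.5)·(-1.5)) / 3 = 17/3 = 5.6667
  S[X,Y] = ((-0.5)·(-1.75) + (3.5)·(3.25) + (-1.5)·(-0.75) + (-1.5)·(-0.75)) / 3 = 14.5/3 = 4.8333
  S[Y,Y] = ((-1.75)·(-1.75) + (3.25)·(3.25) + (-0.75)·(-0.75) + (-0.75)·(-0.75)) / 3 = 14.75/3 = 4.9167
  S = [[5.6667, 4.8333],
 [4.8333, 4.9167]].

Step 3 — invert S. det(S) = 5.6667·4.9167 - (4.8333)² = 4.5.
  S^{-1} = (1/det) · [[d, -b], [-b, a]] = [[1.0926, -1.0741],
 [-1.0741, 1.2593]].

Step 4 — quadratic form (x̄ - mu_0)^T · S^{-1} · (x̄ - mu_0):
  S^{-1} · (x̄ - mu_0) = (-2.4815, 2.1852),
  (x̄ - mu_0)^T · [...] = (-3.5)·(-2.4815) + (-1.25)·(2.1852) = 5.9537.

Step 5 — scale by n: T² = 4 · 5.9537 = 23.8148.

T² ≈ 23.8148


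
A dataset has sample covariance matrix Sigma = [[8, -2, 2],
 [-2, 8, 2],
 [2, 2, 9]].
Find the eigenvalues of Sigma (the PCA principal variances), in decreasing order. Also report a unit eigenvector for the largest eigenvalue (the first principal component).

Step 1 — characteristic polynomial p(λ) = det(λI - Sigma) = λ³ - tr·λ² + c_1·λ - det, where tr = trace, c_1 = sum of the principal 2×2 minors, det = det(Sigma):
  tr = 8 + 8 + 9 = 25,
  c_1 = (8·8 - (-2)²) + (8·9 - (2)²) + (8·9 - (2)²) = 60 + 68 + 68 = 196,
  det = 8·(8·9 - (2)²) - (-2)·((-2)·9 - (2)·(2)) + (2)·((-2)·(2) - 8·(2)) = 8·(68) - (-2)·(-22) + (2)·(-20) = 460.
  So p(λ) = λ³ - 25λ² + 196λ - 460.
Step 2 — look for an integer root (rational root theorem: any rational root is an integer divisor of 460). Testing λ = 10:
  p(10) = 1000 - 2500 + 1960 - 460 = 0  ✓
  Dividing out (λ - 10): p(λ) = (λ - 10)(λ² - 15λ + 46).
Step 3 — remaining eigenvalues from the quadratic λ² - 15λ + 46 = 0:
  Δ = 15² - 4·46 = 225 - 184 = 41,  λ = (15 ± √41)/2 = (15 ± 6.4031)/2 ≈ 10.7016 or 4.2984.
  Sorted: λ_1 = 10.7016,  λ_2 = 10,  λ_3 = 4.2984  (check: sum = 25 = tr ✓).

Step 4 — unit eigenvector for λ_1 ≈ 10.7016: v spans the null space of (Sigma - λ_1 I), whose rows are
  r_1 = (-2.7016, -2, 2),  r_2 = (-2, -2.7016, 2),  r_3 = (2, 2, -1.7016).
  v is orthogonal to every row, so take v ∝ r_1 × r_2 = ((-2)·(2) - (2)·(-2.7016), (2)·(-2) - (-2.7016)·(2), (-2.7016)·(-2.7016) - (-2)·(-2)) ≈ (1.4031, 1.4031, 3.2984).
  Let u = (1.4031, 1.4031, 3.2984).
  ||u|| = √((1.4031)² + (1.4031)² + (3.2984)²) = √(14.8172) ≈ 3.8493,  v_1 = u/||u|| ≈ (0.3645, 0.3645, 0.8569) (||v_1|| = 1).

λ_1 = 10.7016,  λ_2 = 10,  λ_3 = 4.2984;  v_1 ≈ (0.3645, 0.3645, 0.8569)


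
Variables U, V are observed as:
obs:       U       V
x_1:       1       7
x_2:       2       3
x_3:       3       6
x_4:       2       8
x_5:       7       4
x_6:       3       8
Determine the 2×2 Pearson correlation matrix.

Step 1 — column means:
  mean(U) = (1 + 2 + 3 + 2 + 7 + 3) / 6 = 18/6 = 3
  mean(V) = (7 + 3 + 6 + 8 + 4 + 8) / 6 = 36/6 = 6

Step 2 — sample variances and covariances s[i,j] = (1/(n-1)) · Σ_k (x_{k,i} - mean_i) · (x_{k,j} - mean_j), with n-1 = 5:
  s[U,U] = ((-2)·(-2) + (-1)·(-1) + (0)·(0) + (-1)·(-1) + (4)·(4) + (0)·(0)) / 5 = 22/5 = 4.4
  s[U,V] = ((-2)·(1) + (-1)·(-3) + (0)·(0) + (-1)·(2) + (4)·(-2) + (0)·(2)) / 5 = -9/5 = -1.8
  s[V,V] = ((1)·(1) + (-3)·(-3) + (0)·(0) + (2)·(2) + (-2)·(-2) + (2)·(2)) / 5 = 22/5 = 4.4
  Sample standard deviations s_i = √(s[i,i]):
  s(U) = √(4.4) = 2.0976
  s(V) = √(4.4) = 2.0976

Step 3 — r_{ij} = s_{ij} / (s_i · s_j):
  r[U,U] = 1 (diagonal).
  r[U,V] = -1.8 / (2.0976 · 2.0976) = -1.8 / 4.4 = -0.4091
  r[V,V] = 1 (diagonal).

R is symmetric with unit diagonal. Assembling:

R = [[1, -0.4091],
 [-0.4091, 1]]


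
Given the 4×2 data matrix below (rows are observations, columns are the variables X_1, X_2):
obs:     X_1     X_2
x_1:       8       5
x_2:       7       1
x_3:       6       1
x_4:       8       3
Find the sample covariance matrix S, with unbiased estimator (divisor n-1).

Step 1 — column means:
  mean(X_1) = (8 + 7 + 6 + 8) / 4 = 29/4 = 7.25
  mean(X_2) = (5 + 1 + 1 + 3) / 4 = 10/4 = 2.5

Step 2 — sample covariance S[i,j] = (1/(n-1)) · Σ_k (x_{k,i} - mean_i) · (x_{k,j} - mean_j), with n-1 = 3.
  S[X_1,X_1] = ((0.75)·(0.75) + (-0.25)·(-0.25) + (-1.25)·(-1.25) + (0.75)·(0.75)) / 3 = 2.75/3 = 0.9167
  S[X_1,X_2] = ((0.75)·(2.5) + (-0.25)·(-1.5) + (-1.25)·(-1.5) + (0.75)·(0.5)) / 3 = 4.5/3 = 1.5
  S[X_2,X_2] = ((2.5)·(2.5) + (-1.5)·(-1.5) + (-1.5)·(-1.5) + (0.5)·(0.5)) / 3 = 11/3 = 3.6667

S is symmetric (S[j,i] = S[i,j]). Assembling:

S = [[0.9167, 1.5],
 [1.5, 3.6667]]


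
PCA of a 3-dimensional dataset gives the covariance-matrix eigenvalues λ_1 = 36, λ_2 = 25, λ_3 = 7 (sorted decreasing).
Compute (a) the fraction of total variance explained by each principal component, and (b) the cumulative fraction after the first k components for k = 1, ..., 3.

Step 1 — total variance = trace(Sigma) = Σ λ_i = 36 + 25 + 7 = 68.

Step 2 — fraction explained by component i = λ_i / Σ λ:
  PC1: 36/68 = 0.5294
  PC2: 25/68 = 0.3676
  PC3: 7/68 = 0.1029

Step 3 — cumulative fraction after k components = (λ_1 + ... + λ_k) / Σ λ:
  k = 1: 36/68 = 0.5294
  k = 2: (36 + 25)/68 = 61/68 = 0.8971
  k = 3: (36 + 25 + 7)/68 = 68/68 = 1

Summary (fraction, with percent):

explained: PC1 0.5294 (52.94%), PC2 0.3676 (36.76%), PC3 0.1029 (10.29%);  cumulative: 0.5294, 0.8971, 1


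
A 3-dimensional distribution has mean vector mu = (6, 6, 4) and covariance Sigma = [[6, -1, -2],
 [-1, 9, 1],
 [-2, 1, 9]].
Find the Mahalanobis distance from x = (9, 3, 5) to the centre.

Step 1 — centre the observation: (x - mu) = (3, -3, 1).

Step 2 — invert Sigma (cofactor / det for 3×3, or solve directly):
  Sigma^{-1} = [[0.1822, 0.0159, 0.0387],
 [0.0159, 0.1139, -0.0091],
 [0.0387, -0.0091, 0.1207]].

Step 3 — form the quadratic (x - mu)^T · Sigma^{-1} · (x - mu):
  Sigma^{-1} · (x - mu) = (0.5376, -0.303, 0.2642).
  (x - mu)^T · [Sigma^{-1} · (x - mu)] = (3)·(0.5376) + (-3)·(-0.303) + (1)·(0.2642) = 2.7859.

Step 4 — take square root: d = √(2.7859) ≈ 1.6691.

d(x, mu) = √(2.7859) ≈ 1.6691


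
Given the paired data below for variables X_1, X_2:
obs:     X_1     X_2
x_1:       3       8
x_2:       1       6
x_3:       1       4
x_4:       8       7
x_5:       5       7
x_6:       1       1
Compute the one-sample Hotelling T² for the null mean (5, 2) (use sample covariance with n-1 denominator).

Step 1 — sample mean vector:
  mean(X_1) = (3 + 1 + 1 + 8 + 5 + 1) / 6 = 19/6 = 3.1667
  mean(X_2) = (8 + 6 + 4 + 7 + 7 + 1) / 6 = 33/6 = 5.5
  x̄ = (3.1667, 5.5),  deviation x̄ - mu_0 = (3.1667, 5.5) - (5, 2) = (-1.8333, 3.5).

Step 2 — sample covariance matrix, S[i,j] = (1/(n-1)) · Σ_k (x_{k,i} - mean_i) · (x_{k,j} - mean_j), divisor n-1 = 5:
  S[X_1,X_1] = ((-0.1667)·(-0.1667) + (-2.1667)·(-2.1667) + (-2.1667)·(-2.1667) + (4.8333)·(4.8333) + (1.8333)·(1.8333) + (-2.1667)·(-2.1667)) / 5 = 40.8333/5 = 8.1667
  S[X_1,X_2] = ((-0.1667)·(2.5) + (-2.1667)·(0.5) + (-2.1667)·(-1.5) + (4.8333)·(1.5) + (1.8333)·(1.5) + (-2.1667)·(-4.5)) / 5 = 21.5/5 = 4.3
  S[X_2,X_2] = ((2.5)·(2.5) + (0.5)·(0.5) + (-1.5)·(-1.5) + (1.5)·(1.5) + (1.5)·(1.5) + (-4.5)·(-4.5)) / 5 = 33.5/5 = 6.7
  S = [[8.1667, 4.3],
 [4.3, 6.7]].

Step 3 — invert S. det(S) = 8.1667·6.7 - (4.3)² = 36.2267.
  S^{-1} = (1/det) · [[d, -b], [-b, a]] = [[0.1849, -0.1187],
 [-0.1187, 0.2254]].

Step 4 — quadratic form (x̄ - mu_0)^T · S^{-1} · (x̄ - mu_0):
  S^{-1} · (x̄ - mu_0) = (-0.7545, 1.0066),
  (x̄ - mu_0)^T · [...] = (-1.8333)·(-0.7545) + (3.5)·(1.0066) = 4.9065.

Step 5 — scale by n: T² = 6 · 4.9065 = 29.4387.

T² ≈ 29.4387


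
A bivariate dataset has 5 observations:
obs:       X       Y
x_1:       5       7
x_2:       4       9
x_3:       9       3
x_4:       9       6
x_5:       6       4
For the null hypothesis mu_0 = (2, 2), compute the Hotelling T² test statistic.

Step 1 — sample mean vector:
  mean(X) = (5 + 4 + 9 + 9 + 6) / 5 = 33/5 = 6.6
  mean(Y) = (7 + 9 + 3 + 6 + 4) / 5 = 29/5 = 5.8
  x̄ = (6.6, 5.8),  deviation x̄ - mu_0 = (6.6, 5.8) - (2, 2) = (4.6, 3.8).

Step 2 — sample covariance matrix, S[i,j] = (1/(n-1)) · Σ_k (x_{k,i} - mean_i) · (x_{k,j} - mean_j), divisor n-1 = 4:
  S[X,X] = ((-1.6)·(-1.6) + (-2.6)·(-2.6) + (2.4)·(2.4) + (2.4)·(2.4) + (-0.6)·(-0.6)) / 4 = 21.2/4 = 5.3
  S[X,Y] = ((-1.6)·(1.2) + (-2.6)·(3.2) + (2.4)·(-2.8) + (2.4)·(0.2) + (-0.6)·(-1.8)) / 4 = -15.4/4 = -3.85
  S[Y,Y] = ((1.2)·(1.2) + (3.2)·(3.2) + (-2.8)·(-2.8) + (0.2)·(0.2) + (-1.8)·(-1.8)) / 4 = 22.8/4 = 5.7
  S = [[5.3, -3.85],
 [-3.85, 5.7]].

Step 3 — invert S. det(S) = 5.3·5.7 - (-3.85)² = 15.3875.
  S^{-1} = (1/det) · [[d, -b], [-b, a]] = [[0.3704, 0.2502],
 [0.2502, 0.3444]].

Step 4 — quadratic form (x̄ - mu_0)^T · S^{-1} · (x̄ - mu_0):
  S^{-1} · (x̄ - mu_0) = (2.6548, 2.4598),
  (x̄ - mu_0)^T · [...] = (4.6)·(2.6548) + (3.8)·(2.4598) = 21.5591.

Step 5 — scale by n: T² = 5 · 21.5591 = 107.7953.

T² ≈ 107.7953


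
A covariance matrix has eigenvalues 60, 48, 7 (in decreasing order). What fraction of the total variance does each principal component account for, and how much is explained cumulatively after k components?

Step 1 — total variance = trace(Sigma) = Σ λ_i = 60 + 48 + 7 = 115.

Step 2 — fraction explained by component i = λ_i / Σ λ:
  PC1: 60/115 = 0.5217
  PC2: 48/115 = 0.4174
  PC3: 7/115 = 0.0609

Step 3 — cumulative fraction after k components = (λ_1 + ... + λ_k) / Σ λ:
  k = 1: 60/115 = 0.5217
  k = 2: (60 + 48)/115 = 108/115 = 0.9391
  k = 3: (60 + 48 + 7)/115 = 115/115 = 1

Summary (fraction, with percent):

explained: PC1 0.5217 (52.17%), PC2 0.4174 (41.74%), PC3 0.0609 (6.09%);  cumulative: 0.5217, 0.9391, 1


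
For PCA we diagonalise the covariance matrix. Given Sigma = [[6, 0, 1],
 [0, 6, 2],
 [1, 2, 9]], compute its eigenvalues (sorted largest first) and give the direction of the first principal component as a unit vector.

Step 1 — characteristic polynomial p(λ) = det(λI - Sigma) = λ³ - tr·λ² + c_1·λ - det, where tr = trace, c_1 = sum of the principal 2×2 minors, det = det(Sigma):
  tr = 6 + 6 + 9 = 21,
  c_1 = (6·6 - (0)²) + (6·9 - (1)²) + (6·9 - (2)²) = 36 + 53 + 50 = 139,
  det = 6·(6·9 - (2)²) - (0)·((0)·9 - (2)·(1)) + (1)·((0)·(2) - 6·(1)) = 6·(50) - (0)·(-2) + (1)·(-6) = 294.
  So p(λ) = λ³ - 21λ² + 139λ - 294.
Step 2 — look for an integer root (rational root theorem: any rational root is an integer divisor of 294). Testing λ = 6:
  p(6) = 216 - 756 + 834 - 294 = 0  ✓
  Dividing out (λ - 6): p(λ) = (λ - 6)(λ² - 15λ + 49).
Step 3 — remaining eigenvalues from the quadratic λ² - 15λ + 49 = 0:
  Δ = 15² - 4·49 = 225 - 196 = 29,  λ = (15 ± √29)/2 = (15 ± 5.3852)/2 ≈ 10.1926 or 4.8074.
  Sorted: λ_1 = 10.1926,  λ_2 = 6,  λ_3 = 4.8074  (check: sum = 21 = tr ✓).

Step 4 — unit eigenvector for λ_1 ≈ 10.1926: v spans the null space of (Sigma - λ_1 I), whose rows are
  r_1 = (-4.1926, 0, 1),  r_2 = (0, -4.1926, 2),  r_3 = (1, 2, -1.1926).
  v is orthogonal to every row, so take v ∝ r_1 × r_2 = ((0)·(2) - (1)·(-4.1926), (1)·(0) - (-4.1926)·(2), (-4.1926)·(-4.1926) - (0)·(0)) ≈ (4.1926, 8.3852, 17.5777).
  Let u = (4.1926, 8.3852, 17.5777).
  ||u|| = √((4.1926)² + (8.3852)² + (17.5777)²) = √(396.8659) ≈ 19.9215,  v_1 = u/||u|| ≈ (0.2105, 0.4209, 0.8824) (||v_1|| = 1).

λ_1 = 10.1926,  λ_2 = 6,  λ_3 = 4.8074;  v_1 ≈ (0.2105, 0.4209, 0.8824)


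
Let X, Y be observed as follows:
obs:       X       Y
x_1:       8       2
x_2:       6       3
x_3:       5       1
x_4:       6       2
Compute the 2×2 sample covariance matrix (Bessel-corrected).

Step 1 — column means:
  mean(X) = (8 + 6 + 5 + 6) / 4 = 25/4 = 6.25
  mean(Y) = (2 + 3 + 1 + 2) / 4 = 8/4 = 2

Step 2 — sample covariance S[i,j] = (1/(n-1)) · Σ_k (x_{k,i} - mean_i) · (x_{k,j} - mean_j), with n-1 = 3.
  S[X,X] = ((1.75)·(1.75) + (-0.25)·(-0.25) + (-1.25)·(-1.25) + (-0.25)·(-0.25)) / 3 = 4.75/3 = 1.5833
  S[X,Y] = ((1.75)·(0) + (-0.25)·(1) + (-1.25)·(-1) + (-0.25)·(0)) / 3 = 1/3 = 0.3333
  S[Y,Y] = ((0)·(0) + (1)·(1) + (-1)·(-1) + (0)·(0)) / 3 = 2/3 = 0.6667

S is symmetric (S[j,i] = S[i,j]). Assembling:

S = [[1.5833, 0.3333],
 [0.3333, 0.6667]]


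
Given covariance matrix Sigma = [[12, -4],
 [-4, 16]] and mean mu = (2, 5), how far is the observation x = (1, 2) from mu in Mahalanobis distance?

Step 1 — centre the observation: (x - mu) = (-1, -3).

Step 2 — invert Sigma. det(Sigma) = 12·16 - (-4)² = 176.
  Sigma^{-1} = (1/det) · [[d, -b], [-b, a]] = [[0.0909, 0.0227],
 [0.0227, 0.0682]].

Step 3 — form the quadratic (x - mu)^T · Sigma^{-1} · (x - mu):
  Sigma^{-1} · (x - mu) = (-0.1591, -0.2273).
  (x - mu)^T · [Sigma^{-1} · (x - mu)] = (-1)·(-0.1591) + (-3)·(-0.2273) = 0.8409.

Step 4 — take square root: d = √(0.8409) ≈ 0.917.

d(x, mu) = √(0.8409) ≈ 0.917


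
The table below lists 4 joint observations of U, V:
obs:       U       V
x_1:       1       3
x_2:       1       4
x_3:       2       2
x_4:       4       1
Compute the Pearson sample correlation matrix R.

Step 1 — column means:
  mean(U) = (1 + 1 + 2 + 4) / 4 = 8/4 = 2
  mean(V) = (3 + 4 + 2 + 1) / 4 = 10/4 = 2.5

Step 2 — sample variances and covariances s[i,j] = (1/(n-1)) · Σ_k (x_{k,i} - mean_i) · (x_{k,j} - mean_j), with n-1 = 3:
  s[U,U] = ((-1)·(-1) + (-1)·(-1) + (0)·(0) + (2)·(2)) / 3 = 6/3 = 2
  s[U,V] = ((-1)·(0.5) + (-1)·(1.5) + (0)·(-0.5) + (2)·(-1.5)) / 3 = -5/3 = -1.6667
  s[V,V] = ((0.5)·(0.5) + (1.5)·(1.5) + (-0.5)·(-0.5) + (-1.5)·(-1.5)) / 3 = 5/3 = 1.6667
  Sample standard deviations s_i = √(s[i,i]):
  s(U) = √(2) = 1.4142
  s(V) = √(1.6667) = 1.291

Step 3 — r_{ij} = s_{ij} / (s_i · s_j):
  r[U,U] = 1 (diagonal).
  r[U,V] = -1.6667 / (1.4142 · 1.291) = -1.6667 / 1.8257 = -0.9129
  r[V,V] = 1 (diagonal).

R is symmetric with unit diagonal. Assembling:

R = [[1, -0.9129],
 [-0.9129, 1]]


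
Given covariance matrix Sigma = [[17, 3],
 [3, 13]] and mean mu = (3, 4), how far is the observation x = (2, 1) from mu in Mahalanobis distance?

Step 1 — centre the observation: (x - mu) = (-1, -3).

Step 2 — invert Sigma. det(Sigma) = 17·13 - (3)² = 212.
  Sigma^{-1} = (1/det) · [[d, -b], [-b, a]] = [[0.0613, -0.0142],
 [-0.0142, 0.0802]].

Step 3 — form the quadratic (x - mu)^T · Sigma^{-1} · (x - mu):
  Sigma^{-1} · (x - mu) = (-0.0189, -0.2264).
  (x - mu)^T · [Sigma^{-1} · (x - mu)] = (-1)·(-0.0189) + (-3)·(-0.2264) = 0.6981.

Step 4 — take square root: d = √(0.6981) ≈ 0.8355.

d(x, mu) = √(0.6981) ≈ 0.8355


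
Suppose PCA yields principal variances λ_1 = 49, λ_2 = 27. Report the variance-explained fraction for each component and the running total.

Step 1 — total variance = trace(Sigma) = Σ λ_i = 49 + 27 = 76.

Step 2 — fraction explained by component i = λ_i / Σ λ:
  PC1: 49/76 = 0.6447
  PC2: 27/76 = 0.3553

Step 3 — cumulative fraction after k components = (λ_1 + ... + λ_k) / Σ λ:
  k = 1: 49/76 = 0.6447
  k = 2: (49 + 27)/76 = 76/76 = 1

Summary (fraction, with percent):

explained: PC1 0.6447 (64.47%), PC2 0.3553 (35.53%);  cumulative: 0.6447, 1


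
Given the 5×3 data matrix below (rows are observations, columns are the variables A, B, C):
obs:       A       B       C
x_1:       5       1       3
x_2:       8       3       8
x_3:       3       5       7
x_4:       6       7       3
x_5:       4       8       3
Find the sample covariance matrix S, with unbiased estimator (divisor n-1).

Step 1 — column means:
  mean(A) = (5 + 8 + 3 + 6 + 4) / 5 = 26/5 = 5.2
  mean(B) = (1 + 3 + 5 + 7 + 8) / 5 = 24/5 = 4.8
  mean(C) = (3 + 8 + 7 + 3 + 3) / 5 = 24/5 = 4.8

Step 2 — sample covariance S[i,j] = (1/(n-1)) · Σ_k (x_{k,i} - mean_i) · (x_{k,j} - mean_j), with n-1 = 4.
  S[A,A] = ((-0.2)·(-0.2) + (2.8)·(2.8) + (-2.2)·(-2.2) + (0.8)·(0.8) + (-1.2)·(-1.2)) / 4 = 14.8/4 = 3.7
  S[A,B] = ((-0.2)·(-3.8) + (2.8)·(-1.8) + (-2.2)·(0.2) + (0.8)·(2.2) + (-1.2)·(3.2)) / 4 = -6.8/4 = -1.7
  S[A,C] = ((-0.2)·(-1.8) + (2.8)·(3.2) + (-2.2)·(2.2) + (0.8)·(-1.8) + (-1.2)·(-1.8)) / 4 = 5.2/4 = 1.3
  S[B,B] = ((-3.8)·(-3.8) + (-1.8)·(-1.8) + (0.2)·(0.2) + (2.2)·(2.2) + (3.2)·(3.2)) / 4 = 32.8/4 = 8.2
  S[B,C] = ((-3.8)·(-1.8) + (-1.8)·(3.2) + (0.2)·(2.2) + (2.2)·(-1.8) + (3.2)·(-1.8)) / 4 = -8.2/4 = -2.05
  S[C,C] = ((-1.8)·(-1.8) + (3.2)·(3.2) + (2.2)·(2.2) + (-1.8)·(-1.8) + (-1.8)·(-1.8)) / 4 = 24.8/4 = 6.2

S is symmetric (S[j,i] = S[i,j]). Assembling:

S = [[3.7, -1.7, 1.3],
 [-1.7, 8.2, -2.05],
 [1.3, -2.05, 6.2]]


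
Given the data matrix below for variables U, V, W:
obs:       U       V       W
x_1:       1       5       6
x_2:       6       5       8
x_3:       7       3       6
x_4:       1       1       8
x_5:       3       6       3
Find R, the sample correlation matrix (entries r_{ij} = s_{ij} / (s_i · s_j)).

Step 1 — column means:
  mean(U) = (1 + 6 + 7 + 1 + 3) / 5 = 18/5 = 3.6
  mean(V) = (5 + 5 + 3 + 1 + 6) / 5 = 20/5 = 4
  mean(W) = (6 + 8 + 6 + 8 + 3) / 5 = 31/5 = 6.2

Step 2 — sample variances and covariances s[i,j] = (1/(n-1)) · Σ_k (x_{k,i} - mean_i) · (x_{k,j} - mean_j), with n-1 = 4:
  s[U,U] = ((-2.6)·(-2.6) + (2.4)·(2.4) + (3.4)·(3.4) + (-2.6)·(-2.6) + (-0.6)·(-0.6)) / 4 = 31.2/4 = 7.8
  s[U,V] = ((-2.6)·(1) + (2.4)·(1) + (3.4)·(-1) + (-2.6)·(-3) + (-0.6)·(2)) / 4 = 3/4 = 0.75
  s[U,W] = ((-2.6)·(-0.2) + (2.4)·(1.8) + (3.4)·(-0.2) + (-2.6)·(1.8) + (-0.6)·(-3.2)) / 4 = 1.4/4 = 0.35
  s[V,V] = ((1)·(1) + (1)·(1) + (-1)·(-1) + (-3)·(-3) + (2)·(2)) / 4 = 16/4 = 4
  s[V,W] = ((1)·(-0.2) + (1)·(1.8) + (-1)·(-0.2) + (-3)·(1.8) + (2)·(-3.2)) / 4 = -10/4 = -2.5
  s[W,W] = ((-0.2)·(-0.2) + (1.8)·(1.8) + (-0.2)·(-0.2) + (1.8)·(1.8) + (-3.2)·(-3.2)) / 4 = 16.8/4 = 4.2
  Sample standard deviations s_i = √(s[i,i]):
  s(U) = √(7.8) = 2.7928
  s(V) = √(4) = 2
  s(W) = √(4.2) = 2.0494

Step 3 — r_{ij} = s_{ij} / (s_i · s_j):
  r[U,U] = 1 (diagonal).
  r[U,V] = 0.75 / (2.7928 · 2) = 0.75 / 5.5857 = 0.1343
  r[U,W] = 0.35 / (2.7928 · 2.0494) = 0.35 / 5.7236 = 0.0611
  r[V,V] = 1 (diagonal).
  r[V,W] = -2.5 / (2 · 2.0494) = -2.5 / 4.0988 = -0.6099
  r[W,W] = 1 (diagonal).

R is symmetric with unit diagonal. Assembling:

R = [[1, 0.1343, 0.0611],
 [0.1343, 1, -0.6099],
 [0.0611, -0.6099, 1]]


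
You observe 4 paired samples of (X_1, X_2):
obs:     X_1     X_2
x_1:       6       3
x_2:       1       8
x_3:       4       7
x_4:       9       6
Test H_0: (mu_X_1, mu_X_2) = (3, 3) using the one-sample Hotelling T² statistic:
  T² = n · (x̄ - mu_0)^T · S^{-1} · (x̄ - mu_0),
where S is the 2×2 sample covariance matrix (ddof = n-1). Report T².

Step 1 — sample mean vector:
  mean(X_1) = (6 + 1 + 4 + 9) / 4 = 20/4 = 5
  mean(X_2) = (3 + 8 + 7 + 6) / 4 = 24/4 = 6
  x̄ = (5, 6),  deviation x̄ - mu_0 = (5, 6) - (3, 3) = (2, 3).

Step 2 — sample covariance matrix, S[i,j] = (1/(n-1)) · Σ_k (x_{k,i} - mean_i) · (x_{k,j} - mean_j), divisor n-1 = 3:
  S[X_1,X_1] = ((1)·(1) + (-4)·(-4) + (-1)·(-1) + (4)·(4)) / 3 = 34/3 = 11.3333
  S[X_1,X_2] = ((1)·(-3) + (-4)·(2) + (-1)·(1) + (4)·(0)) / 3 = -12/3 = -4
  S[X_2,X_2] = ((-3)·(-3) + (2)·(2) + (1)·(1) + (0)·(0)) / 3 = 14/3 = 4.6667
  S = [[11.3333, -4],
 [-4, 4.6667]].

Step 3 — invert S. det(S) = 11.3333·4.6667 - (-4)² = 36.8889.
  S^{-1} = (1/det) · [[d, -b], [-b, a]] = [[0.1265, 0.1084],
 [0.1084, 0.3072]].

Step 4 — quadratic form (x̄ - mu_0)^T · S^{-1} · (x̄ - mu_0):
  S^{-1} · (x̄ - mu_0) = (0.5783, 1.1386),
  (x̄ - mu_0)^T · [...] = (2)·(0.5783) + (3)·(1.1386) = 4.5723.

Step 5 — scale by n: T² = 4 · 4.5723 = 18.2892.

T² ≈ 18.2892


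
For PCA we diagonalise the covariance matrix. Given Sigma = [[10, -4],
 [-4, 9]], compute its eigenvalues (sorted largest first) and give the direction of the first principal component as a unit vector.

Step 1 — characteristic polynomial of 2×2 Sigma:
  det(Sigma - λI) = λ² - trace · λ + det = 0.
  trace = 10 + 9 = 19, det = 10·9 - (-4)² = 74.
Step 2 — discriminant:
  Δ = trace² - 4·det = 361 - 296 = 65.
Step 3 — eigenvalues:
  λ = (trace ± √Δ)/2 = (19 ± 8.0623)/2,
  λ_1 = 13.5311,  λ_2 = 5.4689.

Step 4 — unit eigenvector for λ_1: solve (Sigma - λ_1 I)v = 0. First row:
  (10 - 13.5311)·v_x + (-4)·v_y = 0, i.e. (-3.5311)·v_x + (-4)·v_y = 0,
  so v ∝ (b, λ_1 - a) = (-4, 3.5311); multiply by -1 so the first entry is positive: u = (4, -3.5311).
  ||u|| = √((4)² + (-3.5311)²) = √(28.4689) ≈ 5.3356,
  v_1 = u/||u|| ≈ (0.7497, -0.6618) (||v_1|| = 1).

λ_1 = 13.5311,  λ_2 = 5.4689;  v_1 ≈ (0.7497, -0.6618)


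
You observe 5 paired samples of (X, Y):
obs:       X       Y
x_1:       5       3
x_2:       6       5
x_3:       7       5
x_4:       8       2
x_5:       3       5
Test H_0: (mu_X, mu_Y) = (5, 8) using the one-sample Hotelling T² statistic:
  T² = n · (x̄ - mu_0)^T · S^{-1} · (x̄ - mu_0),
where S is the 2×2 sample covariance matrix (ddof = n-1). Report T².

Step 1 — sample mean vector:
  mean(X) = (5 + 6 + 7 + 8 + 3) / 5 = 29/5 = 5.8
  mean(Y) = (3 + 5 + 5 + 2 + 5) / 5 = 20/5 = 4
  x̄ = (5.8, 4),  deviation x̄ - mu_0 = (5.8, 4) - (5, 8) = (0.8, -4).

Step 2 — sample covariance matrix, S[i,j] = (1/(n-1)) · Σ_k (x_{k,i} - mean_i) · (x_{k,j} - mean_j), divisor n-1 = 4:
  S[X,X] = ((-0.8)·(-0.8) + (0.2)·(0.2) + (1.2)·(1.2) + (2.2)·(2.2) + (-2.8)·(-2.8)) / 4 = 14.8/4 = 3.7
  S[X,Y] = ((-0.8)·(-1) + (0.2)·(1) + (1.2)·(1) + (2.2)·(-2) + (-2.8)·(1)) / 4 = -5/4 = -1.25
  S[Y,Y] = ((-1)·(-1) + (1)·(1) + (1)·(1) + (-2)·(-2) + (1)·(1)) / 4 = 8/4 = 2
  S = [[3.7, -1.25],
 [-1.25, 2]].

Step 3 — invert S. det(S) = 3.7·2 - (-1.25)² = 5.8375.
  S^{-1} = (1/det) · [[d, -b], [-b, a]] = [[0.3426, 0.2141],
 [0.2141, 0.6338]].

Step 4 — quadratic form (x̄ - mu_0)^T · S^{-1} · (x̄ - mu_0):
  S^{-1} · (x̄ - mu_0) = (-0.5824, -2.364),
  (x̄ - mu_0)^T · [...] = (0.8)·(-0.5824) + (-4)·(-2.364) = 8.9901.

Step 5 — scale by n: T² = 5 · 8.9901 = 44.9507.

T² ≈ 44.9507


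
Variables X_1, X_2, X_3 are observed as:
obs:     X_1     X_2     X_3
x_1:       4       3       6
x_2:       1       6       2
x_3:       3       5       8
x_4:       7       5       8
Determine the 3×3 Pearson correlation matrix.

Step 1 — column means:
  mean(X_1) = (4 + 1 + 3 + 7) / 4 = 15/4 = 3.75
  mean(X_2) = (3 + 6 + 5 + 5) / 4 = 19/4 = 4.75
  mean(X_3) = (6 + 2 + 8 + 8) / 4 = 24/4 = 6

Step 2 — sample variances and covariances s[i,j] = (1/(n-1)) · Σ_k (x_{k,i} - mean_i) · (x_{k,j} - mean_j), with n-1 = 3:
  s[X_1,X_1] = ((0.25)·(0.25) + (-2.75)·(-2.75) + (-0.75)·(-0.75) + (3.25)·(3.25)) / 3 = 18.75/3 = 6.25
  s[X_1,X_2] = ((0.25)·(-1.75) + (-2.75)·(1.25) + (-0.75)·(0.25) + (3.25)·(0.25)) / 3 = -3.25/3 = -1.0833
  s[X_1,X_3] = ((0.25)·(0) + (-2.75)·(-4) + (-0.75)·(2) + (3.25)·(2)) / 3 = 16/3 = 5.3333
  s[X_2,X_2] = ((-1.75)·(-1.75) + (1.25)·(1.25) + (0.25)·(0.25) + (0.25)·(0.25)) / 3 = 4.75/3 = 1.5833
  s[X_2,X_3] = ((-1.75)·(0) + (1.25)·(-4) + (0.25)·(2) + (0.25)·(2)) / 3 = -4/3 = -1.3333
  s[X_3,X_3] = ((0)·(0) + (-4)·(-4) + (2)·(2) + (2)·(2)) / 3 = 24/3 = 8
  Sample standard deviations s_i = √(s[i,i]):
  s(X_1) = √(6.25) = 2.5
  s(X_2) = √(1.5833) = 1.2583
  s(X_3) = √(8) = 2.8284

Step 3 — r_{ij} = s_{ij} / (s_i · s_j):
  r[X_1,X_1] = 1 (diagonal).
  r[X_1,X_2] = -1.0833 / (2.5 · 1.2583) = -1.0833 / 3.1458 = -0.3444
  r[X_1,X_3] = 5.3333 / (2.5 · 2.8284) = 5.3333 / 7.0711 = 0.7542
  r[X_2,X_2] = 1 (diagonal).
  r[X_2,X_3] = -1.3333 / (1.2583 · 2.8284) = -1.3333 / 3.559 = -0.3746
  r[X_3,X_3] = 1 (diagonal).

R is symmetric with unit diagonal. Assembling:

R = [[1, -0.3444, 0.7542],
 [-0.3444, 1, -0.3746],
 [0.7542, -0.3746, 1]]


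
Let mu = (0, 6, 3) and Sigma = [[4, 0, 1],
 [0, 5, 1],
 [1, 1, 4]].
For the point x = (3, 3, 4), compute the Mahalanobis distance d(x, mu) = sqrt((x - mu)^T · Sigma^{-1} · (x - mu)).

Step 1 — centre the observation: (x - mu) = (3, -3, 1).

Step 2 — invert Sigma (cofactor / det for 3×3, or solve directly):
  Sigma^{-1} = [[0.2676, 0.0141, -0.0704],
 [0.0141, 0.2113, -0.0563],
 [-0.0704, -0.0563, 0.2817]].

Step 3 — form the quadratic (x - mu)^T · Sigma^{-1} · (x - mu):
  Sigma^{-1} · (x - mu) = (0.6901, -0.6479, 0.2394).
  (x - mu)^T · [Sigma^{-1} · (x - mu)] = (3)·(0.6901) + (-3)·(-0.6479) + (1)·(0.2394) = 4.2535.

Step 4 — take square root: d = √(4.2535) ≈ 2.0624.

d(x, mu) = √(4.2535) ≈ 2.0624


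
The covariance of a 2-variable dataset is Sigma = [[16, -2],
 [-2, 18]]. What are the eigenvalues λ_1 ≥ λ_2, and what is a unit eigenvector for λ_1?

Step 1 — characteristic polynomial of 2×2 Sigma:
  det(Sigma - λI) = λ² - trace · λ + det = 0.
  trace = 16 + 18 = 34, det = 16·18 - (-2)² = 284.
Step 2 — discriminant:
  Δ = trace² - 4·det = 1156 - 1136 = 20.
Step 3 — eigenvalues:
  λ = (trace ± √Δ)/2 = (34 ± 4.4721)/2,
  λ_1 = 19.2361,  λ_2 = 14.7639.

Step 4 — unit eigenvector for λ_1: solve (Sigma - λ_1 I)v = 0. First row:
  (16 - 19.2361)·v_x + (-2)·v_y = 0, i.e. (-3.2361)·v_x + (-2)·v_y = 0,
  so v ∝ (b, λ_1 - a) = (-2, 3.2361); multiply by -1 so the first entry is positive: u = (2, -3.2361).
  ||u|| = √((2)² + (-3.2361)²) = √(14.4721) ≈ 3.8042,
  v_1 = u/||u|| ≈ (0.5257, -0.8507) (||v_1|| = 1).

λ_1 = 19.2361,  λ_2 = 14.7639;  v_1 ≈ (0.5257, -0.8507)
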